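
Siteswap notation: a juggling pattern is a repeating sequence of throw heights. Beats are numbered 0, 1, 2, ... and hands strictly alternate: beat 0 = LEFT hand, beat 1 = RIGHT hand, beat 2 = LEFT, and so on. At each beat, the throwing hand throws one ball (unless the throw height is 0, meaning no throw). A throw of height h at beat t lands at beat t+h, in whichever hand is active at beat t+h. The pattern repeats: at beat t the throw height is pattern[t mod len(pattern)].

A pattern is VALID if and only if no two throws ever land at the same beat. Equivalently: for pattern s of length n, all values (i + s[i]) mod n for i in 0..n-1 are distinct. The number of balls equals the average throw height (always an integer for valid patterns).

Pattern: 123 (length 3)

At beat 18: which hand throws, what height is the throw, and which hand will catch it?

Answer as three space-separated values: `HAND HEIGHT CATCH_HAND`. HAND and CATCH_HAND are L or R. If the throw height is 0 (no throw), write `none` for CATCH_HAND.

Answer: L 1 R

Derivation:
Beat 18: 18 mod 2 = 0, so hand = L
Throw height = pattern[18 mod 3] = pattern[0] = 1
Lands at beat 18+1=19, 19 mod 2 = 1, so catch hand = R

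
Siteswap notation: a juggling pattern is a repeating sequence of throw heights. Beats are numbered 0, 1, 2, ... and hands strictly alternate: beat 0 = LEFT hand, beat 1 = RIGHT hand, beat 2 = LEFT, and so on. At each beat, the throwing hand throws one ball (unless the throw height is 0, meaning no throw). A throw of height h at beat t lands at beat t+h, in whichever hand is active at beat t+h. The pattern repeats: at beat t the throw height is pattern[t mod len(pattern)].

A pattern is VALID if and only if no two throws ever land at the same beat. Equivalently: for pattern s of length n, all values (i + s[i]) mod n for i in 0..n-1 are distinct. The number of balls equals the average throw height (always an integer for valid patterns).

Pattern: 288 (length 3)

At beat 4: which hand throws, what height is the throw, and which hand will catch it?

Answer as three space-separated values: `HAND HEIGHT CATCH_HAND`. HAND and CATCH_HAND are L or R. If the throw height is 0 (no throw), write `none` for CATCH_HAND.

Beat 4: 4 mod 2 = 0, so hand = L
Throw height = pattern[4 mod 3] = pattern[1] = 8
Lands at beat 4+8=12, 12 mod 2 = 0, so catch hand = L

Answer: L 8 L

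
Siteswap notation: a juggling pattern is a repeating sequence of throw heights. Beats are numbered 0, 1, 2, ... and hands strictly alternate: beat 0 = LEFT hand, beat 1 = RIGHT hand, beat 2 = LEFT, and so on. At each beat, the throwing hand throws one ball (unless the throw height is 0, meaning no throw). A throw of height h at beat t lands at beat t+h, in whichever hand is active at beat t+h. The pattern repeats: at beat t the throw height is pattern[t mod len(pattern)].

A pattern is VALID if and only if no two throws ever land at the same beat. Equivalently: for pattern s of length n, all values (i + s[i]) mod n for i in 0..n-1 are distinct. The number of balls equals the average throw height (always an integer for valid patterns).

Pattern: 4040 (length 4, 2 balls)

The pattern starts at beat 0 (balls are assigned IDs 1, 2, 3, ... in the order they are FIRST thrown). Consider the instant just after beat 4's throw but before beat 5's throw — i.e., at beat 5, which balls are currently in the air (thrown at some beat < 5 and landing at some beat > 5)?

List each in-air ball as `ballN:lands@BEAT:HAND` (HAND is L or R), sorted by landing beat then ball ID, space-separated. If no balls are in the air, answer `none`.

Answer: ball2:lands@6:L ball1:lands@8:L

Derivation:
Beat 0 (L): throw ball1 h=4 -> lands@4:L; in-air after throw: [b1@4:L]
Beat 2 (L): throw ball2 h=4 -> lands@6:L; in-air after throw: [b1@4:L b2@6:L]
Beat 4 (L): throw ball1 h=4 -> lands@8:L; in-air after throw: [b2@6:L b1@8:L]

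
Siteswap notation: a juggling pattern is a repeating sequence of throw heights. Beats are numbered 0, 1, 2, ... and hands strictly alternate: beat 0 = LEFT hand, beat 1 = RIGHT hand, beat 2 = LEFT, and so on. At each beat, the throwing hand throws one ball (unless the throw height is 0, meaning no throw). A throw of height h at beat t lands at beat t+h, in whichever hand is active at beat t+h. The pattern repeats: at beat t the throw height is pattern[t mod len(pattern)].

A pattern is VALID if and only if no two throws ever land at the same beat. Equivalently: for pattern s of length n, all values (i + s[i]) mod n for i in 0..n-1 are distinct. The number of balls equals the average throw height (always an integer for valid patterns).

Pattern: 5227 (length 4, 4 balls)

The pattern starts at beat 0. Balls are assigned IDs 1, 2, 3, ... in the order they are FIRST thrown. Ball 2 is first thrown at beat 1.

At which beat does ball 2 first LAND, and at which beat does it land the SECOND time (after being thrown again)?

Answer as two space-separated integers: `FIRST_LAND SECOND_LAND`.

Beat 0 (L): throw ball1 h=5 -> lands@5:R; in-air after throw: [b1@5:R]
Beat 1 (R): throw ball2 h=2 -> lands@3:R; in-air after throw: [b2@3:R b1@5:R]
Beat 2 (L): throw ball3 h=2 -> lands@4:L; in-air after throw: [b2@3:R b3@4:L b1@5:R]
Beat 3 (R): throw ball2 h=7 -> lands@10:L; in-air after throw: [b3@4:L b1@5:R b2@10:L]
Beat 4 (L): throw ball3 h=5 -> lands@9:R; in-air after throw: [b1@5:R b3@9:R b2@10:L]
Beat 5 (R): throw ball1 h=2 -> lands@7:R; in-air after throw: [b1@7:R b3@9:R b2@10:L]
Beat 6 (L): throw ball4 h=2 -> lands@8:L; in-air after throw: [b1@7:R b4@8:L b3@9:R b2@10:L]
Beat 7 (R): throw ball1 h=7 -> lands@14:L; in-air after throw: [b4@8:L b3@9:R b2@10:L b1@14:L]
Beat 8 (L): throw ball4 h=5 -> lands@13:R; in-air after throw: [b3@9:R b2@10:L b4@13:R b1@14:L]
Beat 9 (R): throw ball3 h=2 -> lands@11:R; in-air after throw: [b2@10:L b3@11:R b4@13:R b1@14:L]
Beat 10 (L): throw ball2 h=2 -> lands@12:L; in-air after throw: [b3@11:R b2@12:L b4@13:R b1@14:L]
Ball 2: thrown@1 h=2 -> first land @3; rethrown@3 h=7 -> second land @10

Answer: 3 10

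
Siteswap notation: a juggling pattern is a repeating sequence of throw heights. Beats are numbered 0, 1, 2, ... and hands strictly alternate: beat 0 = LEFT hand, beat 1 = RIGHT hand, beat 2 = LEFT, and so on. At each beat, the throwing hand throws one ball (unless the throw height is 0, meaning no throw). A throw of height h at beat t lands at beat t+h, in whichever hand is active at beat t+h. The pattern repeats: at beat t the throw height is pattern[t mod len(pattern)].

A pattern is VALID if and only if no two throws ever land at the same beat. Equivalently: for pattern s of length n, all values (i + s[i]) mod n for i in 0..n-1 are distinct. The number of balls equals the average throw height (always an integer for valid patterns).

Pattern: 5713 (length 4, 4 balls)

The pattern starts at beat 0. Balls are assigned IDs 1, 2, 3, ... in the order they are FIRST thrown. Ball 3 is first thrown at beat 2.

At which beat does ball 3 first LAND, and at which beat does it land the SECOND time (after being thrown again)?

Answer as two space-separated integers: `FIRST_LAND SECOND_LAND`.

Answer: 3 6

Derivation:
Beat 0 (L): throw ball1 h=5 -> lands@5:R; in-air after throw: [b1@5:R]
Beat 1 (R): throw ball2 h=7 -> lands@8:L; in-air after throw: [b1@5:R b2@8:L]
Beat 2 (L): throw ball3 h=1 -> lands@3:R; in-air after throw: [b3@3:R b1@5:R b2@8:L]
Beat 3 (R): throw ball3 h=3 -> lands@6:L; in-air after throw: [b1@5:R b3@6:L b2@8:L]
Beat 4 (L): throw ball4 h=5 -> lands@9:R; in-air after throw: [b1@5:R b3@6:L b2@8:L b4@9:R]
Beat 5 (R): throw ball1 h=7 -> lands@12:L; in-air after throw: [b3@6:L b2@8:L b4@9:R b1@12:L]
Beat 6 (L): throw ball3 h=1 -> lands@7:R; in-air after throw: [b3@7:R b2@8:L b4@9:R b1@12:L]
Ball 3: thrown@2 h=1 -> first land @3; rethrown@3 h=3 -> second land @6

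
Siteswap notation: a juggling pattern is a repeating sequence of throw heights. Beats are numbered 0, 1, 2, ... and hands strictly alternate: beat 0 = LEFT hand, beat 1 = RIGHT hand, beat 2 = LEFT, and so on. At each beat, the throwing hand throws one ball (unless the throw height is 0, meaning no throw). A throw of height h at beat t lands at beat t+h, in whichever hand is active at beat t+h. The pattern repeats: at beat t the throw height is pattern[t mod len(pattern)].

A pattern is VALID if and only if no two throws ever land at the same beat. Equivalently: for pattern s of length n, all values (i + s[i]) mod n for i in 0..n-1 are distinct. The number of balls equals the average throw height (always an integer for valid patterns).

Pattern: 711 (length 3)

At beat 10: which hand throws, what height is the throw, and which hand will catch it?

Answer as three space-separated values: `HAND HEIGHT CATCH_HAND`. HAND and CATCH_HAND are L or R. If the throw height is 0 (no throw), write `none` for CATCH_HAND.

Answer: L 1 R

Derivation:
Beat 10: 10 mod 2 = 0, so hand = L
Throw height = pattern[10 mod 3] = pattern[1] = 1
Lands at beat 10+1=11, 11 mod 2 = 1, so catch hand = R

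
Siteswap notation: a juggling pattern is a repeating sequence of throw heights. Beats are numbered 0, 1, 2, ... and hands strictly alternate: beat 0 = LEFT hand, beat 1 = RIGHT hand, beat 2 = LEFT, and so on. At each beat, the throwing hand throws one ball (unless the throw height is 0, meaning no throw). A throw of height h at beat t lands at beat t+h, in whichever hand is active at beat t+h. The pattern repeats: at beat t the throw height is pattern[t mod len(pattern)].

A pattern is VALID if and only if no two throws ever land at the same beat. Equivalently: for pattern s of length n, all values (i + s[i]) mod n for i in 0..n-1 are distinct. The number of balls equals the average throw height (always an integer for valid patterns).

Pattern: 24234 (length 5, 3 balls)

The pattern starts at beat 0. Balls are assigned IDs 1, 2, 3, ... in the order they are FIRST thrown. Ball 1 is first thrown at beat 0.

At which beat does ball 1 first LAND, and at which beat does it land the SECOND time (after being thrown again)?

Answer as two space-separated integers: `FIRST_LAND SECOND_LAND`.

Answer: 2 4

Derivation:
Beat 0 (L): throw ball1 h=2 -> lands@2:L; in-air after throw: [b1@2:L]
Beat 1 (R): throw ball2 h=4 -> lands@5:R; in-air after throw: [b1@2:L b2@5:R]
Beat 2 (L): throw ball1 h=2 -> lands@4:L; in-air after throw: [b1@4:L b2@5:R]
Beat 3 (R): throw ball3 h=3 -> lands@6:L; in-air after throw: [b1@4:L b2@5:R b3@6:L]
Beat 4 (L): throw ball1 h=4 -> lands@8:L; in-air after throw: [b2@5:R b3@6:L b1@8:L]
Ball 1: thrown@0 h=2 -> first land @2; rethrown@2 h=2 -> second land @4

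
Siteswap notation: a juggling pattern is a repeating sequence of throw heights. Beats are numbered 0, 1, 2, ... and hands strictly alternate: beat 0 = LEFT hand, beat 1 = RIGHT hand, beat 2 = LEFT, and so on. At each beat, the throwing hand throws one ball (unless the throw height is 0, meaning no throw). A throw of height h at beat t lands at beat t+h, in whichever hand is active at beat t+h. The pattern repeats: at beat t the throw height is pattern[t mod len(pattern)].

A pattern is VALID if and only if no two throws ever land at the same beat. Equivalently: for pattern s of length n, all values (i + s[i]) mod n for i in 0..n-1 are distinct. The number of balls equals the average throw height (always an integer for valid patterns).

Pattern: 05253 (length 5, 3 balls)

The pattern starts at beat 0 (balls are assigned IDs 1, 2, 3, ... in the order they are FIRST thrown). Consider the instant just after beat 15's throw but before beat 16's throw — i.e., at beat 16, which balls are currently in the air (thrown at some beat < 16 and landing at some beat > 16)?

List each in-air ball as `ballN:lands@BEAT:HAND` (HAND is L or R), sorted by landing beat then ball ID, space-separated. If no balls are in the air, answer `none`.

Beat 1 (R): throw ball1 h=5 -> lands@6:L; in-air after throw: [b1@6:L]
Beat 2 (L): throw ball2 h=2 -> lands@4:L; in-air after throw: [b2@4:L b1@6:L]
Beat 3 (R): throw ball3 h=5 -> lands@8:L; in-air after throw: [b2@4:L b1@6:L b3@8:L]
Beat 4 (L): throw ball2 h=3 -> lands@7:R; in-air after throw: [b1@6:L b2@7:R b3@8:L]
Beat 6 (L): throw ball1 h=5 -> lands@11:R; in-air after throw: [b2@7:R b3@8:L b1@11:R]
Beat 7 (R): throw ball2 h=2 -> lands@9:R; in-air after throw: [b3@8:L b2@9:R b1@11:R]
Beat 8 (L): throw ball3 h=5 -> lands@13:R; in-air after throw: [b2@9:R b1@11:R b3@13:R]
Beat 9 (R): throw ball2 h=3 -> lands@12:L; in-air after throw: [b1@11:R b2@12:L b3@13:R]
Beat 11 (R): throw ball1 h=5 -> lands@16:L; in-air after throw: [b2@12:L b3@13:R b1@16:L]
Beat 12 (L): throw ball2 h=2 -> lands@14:L; in-air after throw: [b3@13:R b2@14:L b1@16:L]
Beat 13 (R): throw ball3 h=5 -> lands@18:L; in-air after throw: [b2@14:L b1@16:L b3@18:L]
Beat 14 (L): throw ball2 h=3 -> lands@17:R; in-air after throw: [b1@16:L b2@17:R b3@18:L]
Beat 16 (L): throw ball1 h=5 -> lands@21:R; in-air after throw: [b2@17:R b3@18:L b1@21:R]

Answer: ball2:lands@17:R ball3:lands@18:L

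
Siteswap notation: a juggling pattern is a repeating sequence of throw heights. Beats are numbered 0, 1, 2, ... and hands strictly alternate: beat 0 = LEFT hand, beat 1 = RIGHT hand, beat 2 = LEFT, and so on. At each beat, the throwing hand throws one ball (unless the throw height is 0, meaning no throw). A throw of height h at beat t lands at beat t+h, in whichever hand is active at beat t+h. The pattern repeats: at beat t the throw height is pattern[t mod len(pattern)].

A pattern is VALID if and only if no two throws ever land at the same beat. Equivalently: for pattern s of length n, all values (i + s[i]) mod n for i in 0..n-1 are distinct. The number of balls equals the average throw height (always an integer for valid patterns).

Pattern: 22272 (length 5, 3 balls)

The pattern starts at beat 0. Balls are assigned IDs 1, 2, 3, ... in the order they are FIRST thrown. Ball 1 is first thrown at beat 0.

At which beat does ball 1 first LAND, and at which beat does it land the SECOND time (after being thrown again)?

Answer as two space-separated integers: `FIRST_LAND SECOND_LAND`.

Beat 0 (L): throw ball1 h=2 -> lands@2:L; in-air after throw: [b1@2:L]
Beat 1 (R): throw ball2 h=2 -> lands@3:R; in-air after throw: [b1@2:L b2@3:R]
Beat 2 (L): throw ball1 h=2 -> lands@4:L; in-air after throw: [b2@3:R b1@4:L]
Beat 3 (R): throw ball2 h=7 -> lands@10:L; in-air after throw: [b1@4:L b2@10:L]
Beat 4 (L): throw ball1 h=2 -> lands@6:L; in-air after throw: [b1@6:L b2@10:L]
Ball 1: thrown@0 h=2 -> first land @2; rethrown@2 h=2 -> second land @4

Answer: 2 4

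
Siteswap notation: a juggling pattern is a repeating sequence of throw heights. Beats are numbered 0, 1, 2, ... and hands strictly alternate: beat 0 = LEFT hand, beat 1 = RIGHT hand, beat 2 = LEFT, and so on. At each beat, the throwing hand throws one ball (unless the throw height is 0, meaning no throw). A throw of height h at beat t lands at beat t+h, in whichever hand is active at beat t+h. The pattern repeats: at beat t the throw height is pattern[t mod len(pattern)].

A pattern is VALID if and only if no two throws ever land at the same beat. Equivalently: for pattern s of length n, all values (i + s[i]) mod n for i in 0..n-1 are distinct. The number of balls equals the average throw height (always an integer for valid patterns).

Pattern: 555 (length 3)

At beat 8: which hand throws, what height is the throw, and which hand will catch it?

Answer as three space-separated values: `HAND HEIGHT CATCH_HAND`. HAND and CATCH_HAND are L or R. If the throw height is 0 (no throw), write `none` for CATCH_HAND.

Answer: L 5 R

Derivation:
Beat 8: 8 mod 2 = 0, so hand = L
Throw height = pattern[8 mod 3] = pattern[2] = 5
Lands at beat 8+5=13, 13 mod 2 = 1, so catch hand = R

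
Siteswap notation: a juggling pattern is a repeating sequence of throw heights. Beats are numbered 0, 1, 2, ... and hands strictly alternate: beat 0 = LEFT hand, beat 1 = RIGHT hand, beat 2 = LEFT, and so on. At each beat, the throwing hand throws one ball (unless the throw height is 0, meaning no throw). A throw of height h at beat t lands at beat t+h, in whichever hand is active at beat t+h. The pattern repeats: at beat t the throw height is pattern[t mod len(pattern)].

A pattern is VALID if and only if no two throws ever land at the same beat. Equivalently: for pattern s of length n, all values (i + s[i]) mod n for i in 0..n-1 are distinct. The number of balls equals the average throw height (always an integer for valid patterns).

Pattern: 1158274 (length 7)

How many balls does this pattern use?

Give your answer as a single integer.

Answer: 4

Derivation:
Pattern = [1, 1, 5, 8, 2, 7, 4], length n = 7
  position 0: throw height = 1, running sum = 1
  position 1: throw height = 1, running sum = 2
  position 2: throw height = 5, running sum = 7
  position 3: throw height = 8, running sum = 15
  position 4: throw height = 2, running sum = 17
  position 5: throw height = 7, running sum = 24
  position 6: throw height = 4, running sum = 28
Total sum = 28; balls = sum / n = 28 / 7 = 4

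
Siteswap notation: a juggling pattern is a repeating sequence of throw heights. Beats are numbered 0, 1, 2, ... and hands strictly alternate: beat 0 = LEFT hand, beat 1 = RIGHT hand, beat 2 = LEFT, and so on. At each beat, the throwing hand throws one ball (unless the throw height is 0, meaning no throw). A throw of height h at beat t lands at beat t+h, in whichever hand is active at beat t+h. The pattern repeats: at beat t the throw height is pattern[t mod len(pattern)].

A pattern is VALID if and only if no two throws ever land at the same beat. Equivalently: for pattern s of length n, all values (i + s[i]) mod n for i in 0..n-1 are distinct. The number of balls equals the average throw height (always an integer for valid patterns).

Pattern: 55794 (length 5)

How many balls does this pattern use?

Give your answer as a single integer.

Pattern = [5, 5, 7, 9, 4], length n = 5
  position 0: throw height = 5, running sum = 5
  position 1: throw height = 5, running sum = 10
  position 2: throw height = 7, running sum = 17
  position 3: throw height = 9, running sum = 26
  position 4: throw height = 4, running sum = 30
Total sum = 30; balls = sum / n = 30 / 5 = 6

Answer: 6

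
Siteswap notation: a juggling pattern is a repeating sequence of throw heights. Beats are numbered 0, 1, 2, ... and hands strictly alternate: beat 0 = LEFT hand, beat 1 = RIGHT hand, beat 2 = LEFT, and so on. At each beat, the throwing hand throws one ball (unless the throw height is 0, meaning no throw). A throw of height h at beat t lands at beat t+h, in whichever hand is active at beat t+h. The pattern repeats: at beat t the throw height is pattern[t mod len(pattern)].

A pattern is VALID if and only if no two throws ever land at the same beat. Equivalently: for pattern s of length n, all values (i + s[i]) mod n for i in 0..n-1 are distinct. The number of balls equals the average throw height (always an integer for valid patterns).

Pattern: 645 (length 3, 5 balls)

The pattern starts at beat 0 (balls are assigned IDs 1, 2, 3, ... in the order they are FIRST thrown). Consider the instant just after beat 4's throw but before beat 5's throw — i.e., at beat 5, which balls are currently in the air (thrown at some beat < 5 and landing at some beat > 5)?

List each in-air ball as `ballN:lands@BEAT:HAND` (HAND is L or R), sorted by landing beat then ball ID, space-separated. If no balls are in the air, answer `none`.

Answer: ball1:lands@6:L ball3:lands@7:R ball5:lands@8:L ball4:lands@9:R

Derivation:
Beat 0 (L): throw ball1 h=6 -> lands@6:L; in-air after throw: [b1@6:L]
Beat 1 (R): throw ball2 h=4 -> lands@5:R; in-air after throw: [b2@5:R b1@6:L]
Beat 2 (L): throw ball3 h=5 -> lands@7:R; in-air after throw: [b2@5:R b1@6:L b3@7:R]
Beat 3 (R): throw ball4 h=6 -> lands@9:R; in-air after throw: [b2@5:R b1@6:L b3@7:R b4@9:R]
Beat 4 (L): throw ball5 h=4 -> lands@8:L; in-air after throw: [b2@5:R b1@6:L b3@7:R b5@8:L b4@9:R]
Beat 5 (R): throw ball2 h=5 -> lands@10:L; in-air after throw: [b1@6:L b3@7:R b5@8:L b4@9:R b2@10:L]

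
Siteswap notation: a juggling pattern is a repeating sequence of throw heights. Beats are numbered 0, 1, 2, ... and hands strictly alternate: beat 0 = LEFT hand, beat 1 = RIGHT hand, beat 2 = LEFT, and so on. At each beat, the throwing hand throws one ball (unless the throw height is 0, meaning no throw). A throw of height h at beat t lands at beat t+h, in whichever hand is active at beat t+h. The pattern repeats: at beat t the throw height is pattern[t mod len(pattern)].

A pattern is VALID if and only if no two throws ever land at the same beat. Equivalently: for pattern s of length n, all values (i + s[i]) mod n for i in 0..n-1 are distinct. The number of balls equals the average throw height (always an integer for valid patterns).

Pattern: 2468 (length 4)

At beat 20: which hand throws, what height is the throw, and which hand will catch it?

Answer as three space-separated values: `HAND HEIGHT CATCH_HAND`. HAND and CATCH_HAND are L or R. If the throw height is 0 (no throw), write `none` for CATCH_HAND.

Beat 20: 20 mod 2 = 0, so hand = L
Throw height = pattern[20 mod 4] = pattern[0] = 2
Lands at beat 20+2=22, 22 mod 2 = 0, so catch hand = L

Answer: L 2 L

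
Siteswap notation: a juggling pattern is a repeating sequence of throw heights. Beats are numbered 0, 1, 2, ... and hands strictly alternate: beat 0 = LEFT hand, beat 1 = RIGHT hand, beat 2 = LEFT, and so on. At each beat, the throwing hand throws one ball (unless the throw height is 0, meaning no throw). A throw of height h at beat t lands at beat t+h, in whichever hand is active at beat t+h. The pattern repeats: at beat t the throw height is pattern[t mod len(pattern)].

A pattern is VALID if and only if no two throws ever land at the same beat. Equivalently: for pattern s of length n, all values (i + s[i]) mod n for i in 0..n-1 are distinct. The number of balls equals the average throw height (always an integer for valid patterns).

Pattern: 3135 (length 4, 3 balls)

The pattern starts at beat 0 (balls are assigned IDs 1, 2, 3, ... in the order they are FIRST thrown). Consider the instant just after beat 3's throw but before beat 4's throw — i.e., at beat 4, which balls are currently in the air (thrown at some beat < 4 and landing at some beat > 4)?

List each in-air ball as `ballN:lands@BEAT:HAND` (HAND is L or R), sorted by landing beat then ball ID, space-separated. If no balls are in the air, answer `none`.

Beat 0 (L): throw ball1 h=3 -> lands@3:R; in-air after throw: [b1@3:R]
Beat 1 (R): throw ball2 h=1 -> lands@2:L; in-air after throw: [b2@2:L b1@3:R]
Beat 2 (L): throw ball2 h=3 -> lands@5:R; in-air after throw: [b1@3:R b2@5:R]
Beat 3 (R): throw ball1 h=5 -> lands@8:L; in-air after throw: [b2@5:R b1@8:L]
Beat 4 (L): throw ball3 h=3 -> lands@7:R; in-air after throw: [b2@5:R b3@7:R b1@8:L]

Answer: ball2:lands@5:R ball1:lands@8:L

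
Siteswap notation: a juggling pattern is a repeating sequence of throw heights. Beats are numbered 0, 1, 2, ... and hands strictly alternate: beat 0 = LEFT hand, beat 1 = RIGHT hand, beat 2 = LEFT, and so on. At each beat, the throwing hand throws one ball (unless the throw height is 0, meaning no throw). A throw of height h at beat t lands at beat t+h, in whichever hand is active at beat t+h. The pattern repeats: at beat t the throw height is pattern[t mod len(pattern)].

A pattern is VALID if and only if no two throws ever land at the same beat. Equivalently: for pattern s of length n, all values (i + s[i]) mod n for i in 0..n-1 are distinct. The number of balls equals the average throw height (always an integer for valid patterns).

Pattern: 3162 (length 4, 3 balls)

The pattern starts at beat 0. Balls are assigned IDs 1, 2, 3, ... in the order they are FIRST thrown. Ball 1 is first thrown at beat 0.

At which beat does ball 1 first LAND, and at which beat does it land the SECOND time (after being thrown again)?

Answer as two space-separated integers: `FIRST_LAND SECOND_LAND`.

Answer: 3 5

Derivation:
Beat 0 (L): throw ball1 h=3 -> lands@3:R; in-air after throw: [b1@3:R]
Beat 1 (R): throw ball2 h=1 -> lands@2:L; in-air after throw: [b2@2:L b1@3:R]
Beat 2 (L): throw ball2 h=6 -> lands@8:L; in-air after throw: [b1@3:R b2@8:L]
Beat 3 (R): throw ball1 h=2 -> lands@5:R; in-air after throw: [b1@5:R b2@8:L]
Beat 4 (L): throw ball3 h=3 -> lands@7:R; in-air after throw: [b1@5:R b3@7:R b2@8:L]
Beat 5 (R): throw ball1 h=1 -> lands@6:L; in-air after throw: [b1@6:L b3@7:R b2@8:L]
Ball 1: thrown@0 h=3 -> first land @3; rethrown@3 h=2 -> second land @5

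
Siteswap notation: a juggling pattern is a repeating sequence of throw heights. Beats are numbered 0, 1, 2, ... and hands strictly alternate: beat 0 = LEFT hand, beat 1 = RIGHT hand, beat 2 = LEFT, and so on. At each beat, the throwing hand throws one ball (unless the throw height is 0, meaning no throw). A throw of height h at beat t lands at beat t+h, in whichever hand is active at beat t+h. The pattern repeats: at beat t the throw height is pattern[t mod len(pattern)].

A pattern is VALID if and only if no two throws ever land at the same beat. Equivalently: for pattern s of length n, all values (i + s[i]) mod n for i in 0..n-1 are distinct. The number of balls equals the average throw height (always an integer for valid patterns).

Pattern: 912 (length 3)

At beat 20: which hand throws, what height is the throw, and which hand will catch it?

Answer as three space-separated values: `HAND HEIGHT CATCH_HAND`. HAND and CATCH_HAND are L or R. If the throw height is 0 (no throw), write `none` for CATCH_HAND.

Answer: L 2 L

Derivation:
Beat 20: 20 mod 2 = 0, so hand = L
Throw height = pattern[20 mod 3] = pattern[2] = 2
Lands at beat 20+2=22, 22 mod 2 = 0, so catch hand = L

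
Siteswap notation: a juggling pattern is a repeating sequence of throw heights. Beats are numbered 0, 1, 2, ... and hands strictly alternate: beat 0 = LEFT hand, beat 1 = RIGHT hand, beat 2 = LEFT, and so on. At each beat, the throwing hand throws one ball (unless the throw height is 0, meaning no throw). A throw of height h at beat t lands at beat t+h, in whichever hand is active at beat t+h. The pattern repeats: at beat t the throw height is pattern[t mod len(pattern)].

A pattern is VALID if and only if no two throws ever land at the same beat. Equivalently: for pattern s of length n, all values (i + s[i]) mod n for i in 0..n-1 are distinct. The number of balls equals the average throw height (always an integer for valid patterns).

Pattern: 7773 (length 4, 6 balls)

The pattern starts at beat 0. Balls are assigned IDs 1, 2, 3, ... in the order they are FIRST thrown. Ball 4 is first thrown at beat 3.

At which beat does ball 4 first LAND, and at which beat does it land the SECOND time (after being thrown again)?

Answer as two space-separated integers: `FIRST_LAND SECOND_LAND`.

Beat 0 (L): throw ball1 h=7 -> lands@7:R; in-air after throw: [b1@7:R]
Beat 1 (R): throw ball2 h=7 -> lands@8:L; in-air after throw: [b1@7:R b2@8:L]
Beat 2 (L): throw ball3 h=7 -> lands@9:R; in-air after throw: [b1@7:R b2@8:L b3@9:R]
Beat 3 (R): throw ball4 h=3 -> lands@6:L; in-air after throw: [b4@6:L b1@7:R b2@8:L b3@9:R]
Beat 4 (L): throw ball5 h=7 -> lands@11:R; in-air after throw: [b4@6:L b1@7:R b2@8:L b3@9:R b5@11:R]
Beat 5 (R): throw ball6 h=7 -> lands@12:L; in-air after throw: [b4@6:L b1@7:R b2@8:L b3@9:R b5@11:R b6@12:L]
Beat 6 (L): throw ball4 h=7 -> lands@13:R; in-air after throw: [b1@7:R b2@8:L b3@9:R b5@11:R b6@12:L b4@13:R]
Beat 7 (R): throw ball1 h=3 -> lands@10:L; in-air after throw: [b2@8:L b3@9:R b1@10:L b5@11:R b6@12:L b4@13:R]
Beat 8 (L): throw ball2 h=7 -> lands@15:R; in-air after throw: [b3@9:R b1@10:L b5@11:R b6@12:L b4@13:R b2@15:R]
Beat 9 (R): throw ball3 h=7 -> lands@16:L; in-air after throw: [b1@10:L b5@11:R b6@12:L b4@13:R b2@15:R b3@16:L]
Beat 10 (L): throw ball1 h=7 -> lands@17:R; in-air after throw: [b5@11:R b6@12:L b4@13:R b2@15:R b3@16:L b1@17:R]
Beat 11 (R): throw ball5 h=3 -> lands@14:L; in-air after throw: [b6@12:L b4@13:R b5@14:L b2@15:R b3@16:L b1@17:R]
Beat 12 (L): throw ball6 h=7 -> lands@19:R; in-air after throw: [b4@13:R b5@14:L b2@15:R b3@16:L b1@17:R b6@19:R]
Beat 13 (R): throw ball4 h=7 -> lands@20:L; in-air after throw: [b5@14:L b2@15:R b3@16:L b1@17:R b6@19:R b4@20:L]
Ball 4: thrown@3 h=3 -> first land @6; rethrown@6 h=7 -> second land @13

Answer: 6 13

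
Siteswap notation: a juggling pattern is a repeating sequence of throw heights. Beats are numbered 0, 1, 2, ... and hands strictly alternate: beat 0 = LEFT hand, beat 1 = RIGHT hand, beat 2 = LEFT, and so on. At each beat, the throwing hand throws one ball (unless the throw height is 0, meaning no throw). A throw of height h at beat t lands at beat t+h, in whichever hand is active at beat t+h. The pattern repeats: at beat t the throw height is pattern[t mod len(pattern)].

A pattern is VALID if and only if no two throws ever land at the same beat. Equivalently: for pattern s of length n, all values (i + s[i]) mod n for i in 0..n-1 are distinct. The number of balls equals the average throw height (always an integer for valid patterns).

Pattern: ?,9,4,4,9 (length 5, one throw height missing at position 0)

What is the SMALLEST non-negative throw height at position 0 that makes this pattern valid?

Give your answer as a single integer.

i=0: s[i]=? (unknown)
i=1: (1 + 9) mod 5 = 0
i=2: (2 + 4) mod 5 = 1
i=3: (3 + 4) mod 5 = 2
i=4: (4 + 9) mod 5 = 3
Known residues: [0, 1, 2, 3]; need a permutation of 0..4, so missing residue r = 4
Need (0 + s) mod 5 = 4; smallest s = (4 - 0) mod 5 = 4

Answer: 4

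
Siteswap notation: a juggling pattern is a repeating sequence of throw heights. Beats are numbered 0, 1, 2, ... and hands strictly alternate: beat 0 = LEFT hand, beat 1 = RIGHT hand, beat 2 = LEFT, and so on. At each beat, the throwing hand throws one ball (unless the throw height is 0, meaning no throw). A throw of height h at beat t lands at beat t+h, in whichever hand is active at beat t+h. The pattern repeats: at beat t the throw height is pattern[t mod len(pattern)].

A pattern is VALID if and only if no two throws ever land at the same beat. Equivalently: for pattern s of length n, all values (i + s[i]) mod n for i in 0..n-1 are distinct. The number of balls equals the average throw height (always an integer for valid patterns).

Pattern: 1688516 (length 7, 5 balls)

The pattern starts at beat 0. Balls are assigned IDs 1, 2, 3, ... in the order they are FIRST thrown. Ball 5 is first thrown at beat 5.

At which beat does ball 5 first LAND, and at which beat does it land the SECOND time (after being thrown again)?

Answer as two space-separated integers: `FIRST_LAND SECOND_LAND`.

Beat 0 (L): throw ball1 h=1 -> lands@1:R; in-air after throw: [b1@1:R]
Beat 1 (R): throw ball1 h=6 -> lands@7:R; in-air after throw: [b1@7:R]
Beat 2 (L): throw ball2 h=8 -> lands@10:L; in-air after throw: [b1@7:R b2@10:L]
Beat 3 (R): throw ball3 h=8 -> lands@11:R; in-air after throw: [b1@7:R b2@10:L b3@11:R]
Beat 4 (L): throw ball4 h=5 -> lands@9:R; in-air after throw: [b1@7:R b4@9:R b2@10:L b3@11:R]
Beat 5 (R): throw ball5 h=1 -> lands@6:L; in-air after throw: [b5@6:L b1@7:R b4@9:R b2@10:L b3@11:R]
Beat 6 (L): throw ball5 h=6 -> lands@12:L; in-air after throw: [b1@7:R b4@9:R b2@10:L b3@11:R b5@12:L]
Beat 7 (R): throw ball1 h=1 -> lands@8:L; in-air after throw: [b1@8:L b4@9:R b2@10:L b3@11:R b5@12:L]
Beat 8 (L): throw ball1 h=6 -> lands@14:L; in-air after throw: [b4@9:R b2@10:L b3@11:R b5@12:L b1@14:L]
Beat 9 (R): throw ball4 h=8 -> lands@17:R; in-air after throw: [b2@10:L b3@11:R b5@12:L b1@14:L b4@17:R]
Beat 10 (L): throw ball2 h=8 -> lands@18:L; in-air after throw: [b3@11:R b5@12:L b1@14:L b4@17:R b2@18:L]
Beat 11 (R): throw ball3 h=5 -> lands@16:L; in-air after throw: [b5@12:L b1@14:L b3@16:L b4@17:R b2@18:L]
Beat 12 (L): throw ball5 h=1 -> lands@13:R; in-air after throw: [b5@13:R b1@14:L b3@16:L b4@17:R b2@18:L]
Ball 5: thrown@5 h=1 -> first land @6; rethrown@6 h=6 -> second land @12

Answer: 6 12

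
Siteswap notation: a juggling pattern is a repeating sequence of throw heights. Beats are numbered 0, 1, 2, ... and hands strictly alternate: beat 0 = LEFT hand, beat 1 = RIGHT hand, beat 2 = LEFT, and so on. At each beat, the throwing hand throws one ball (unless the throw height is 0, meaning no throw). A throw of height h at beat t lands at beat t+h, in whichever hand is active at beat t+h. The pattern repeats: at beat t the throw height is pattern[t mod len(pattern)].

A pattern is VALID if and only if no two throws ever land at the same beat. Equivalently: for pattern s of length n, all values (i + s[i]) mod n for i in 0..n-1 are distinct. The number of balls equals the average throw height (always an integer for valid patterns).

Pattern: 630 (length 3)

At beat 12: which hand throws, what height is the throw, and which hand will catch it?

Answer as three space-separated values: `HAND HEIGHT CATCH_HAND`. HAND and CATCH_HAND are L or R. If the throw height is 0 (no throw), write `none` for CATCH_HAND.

Beat 12: 12 mod 2 = 0, so hand = L
Throw height = pattern[12 mod 3] = pattern[0] = 6
Lands at beat 12+6=18, 18 mod 2 = 0, so catch hand = L

Answer: L 6 L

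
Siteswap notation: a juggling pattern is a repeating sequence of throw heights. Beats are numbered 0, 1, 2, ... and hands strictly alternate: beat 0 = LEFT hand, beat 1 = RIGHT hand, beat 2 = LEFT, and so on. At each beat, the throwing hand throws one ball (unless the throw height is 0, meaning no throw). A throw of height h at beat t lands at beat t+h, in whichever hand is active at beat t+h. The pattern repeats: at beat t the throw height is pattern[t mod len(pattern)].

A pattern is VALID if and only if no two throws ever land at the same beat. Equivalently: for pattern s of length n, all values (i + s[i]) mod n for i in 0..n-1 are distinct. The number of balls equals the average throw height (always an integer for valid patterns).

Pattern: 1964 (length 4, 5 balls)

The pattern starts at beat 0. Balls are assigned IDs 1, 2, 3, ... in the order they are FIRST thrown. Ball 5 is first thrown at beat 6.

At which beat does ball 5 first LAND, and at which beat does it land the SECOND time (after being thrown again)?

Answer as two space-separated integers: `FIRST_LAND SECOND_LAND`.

Answer: 12 13

Derivation:
Beat 0 (L): throw ball1 h=1 -> lands@1:R; in-air after throw: [b1@1:R]
Beat 1 (R): throw ball1 h=9 -> lands@10:L; in-air after throw: [b1@10:L]
Beat 2 (L): throw ball2 h=6 -> lands@8:L; in-air after throw: [b2@8:L b1@10:L]
Beat 3 (R): throw ball3 h=4 -> lands@7:R; in-air after throw: [b3@7:R b2@8:L b1@10:L]
Beat 4 (L): throw ball4 h=1 -> lands@5:R; in-air after throw: [b4@5:R b3@7:R b2@8:L b1@10:L]
Beat 5 (R): throw ball4 h=9 -> lands@14:L; in-air after throw: [b3@7:R b2@8:L b1@10:L b4@14:L]
Beat 6 (L): throw ball5 h=6 -> lands@12:L; in-air after throw: [b3@7:R b2@8:L b1@10:L b5@12:L b4@14:L]
Beat 7 (R): throw ball3 h=4 -> lands@11:R; in-air after throw: [b2@8:L b1@10:L b3@11:R b5@12:L b4@14:L]
Beat 8 (L): throw ball2 h=1 -> lands@9:R; in-air after throw: [b2@9:R b1@10:L b3@11:R b5@12:L b4@14:L]
Beat 9 (R): throw ball2 h=9 -> lands@18:L; in-air after throw: [b1@10:L b3@11:R b5@12:L b4@14:L b2@18:L]
Beat 10 (L): throw ball1 h=6 -> lands@16:L; in-air after throw: [b3@11:R b5@12:L b4@14:L b1@16:L b2@18:L]
Beat 11 (R): throw ball3 h=4 -> lands@15:R; in-air after throw: [b5@12:L b4@14:L b3@15:R b1@16:L b2@18:L]
Beat 12 (L): throw ball5 h=1 -> lands@13:R; in-air after throw: [b5@13:R b4@14:L b3@15:R b1@16:L b2@18:L]
Beat 13 (R): throw ball5 h=9 -> lands@22:L; in-air after throw: [b4@14:L b3@15:R b1@16:L b2@18:L b5@22:L]
Ball 5: thrown@6 h=6 -> first land @12; rethrown@12 h=1 -> second land @13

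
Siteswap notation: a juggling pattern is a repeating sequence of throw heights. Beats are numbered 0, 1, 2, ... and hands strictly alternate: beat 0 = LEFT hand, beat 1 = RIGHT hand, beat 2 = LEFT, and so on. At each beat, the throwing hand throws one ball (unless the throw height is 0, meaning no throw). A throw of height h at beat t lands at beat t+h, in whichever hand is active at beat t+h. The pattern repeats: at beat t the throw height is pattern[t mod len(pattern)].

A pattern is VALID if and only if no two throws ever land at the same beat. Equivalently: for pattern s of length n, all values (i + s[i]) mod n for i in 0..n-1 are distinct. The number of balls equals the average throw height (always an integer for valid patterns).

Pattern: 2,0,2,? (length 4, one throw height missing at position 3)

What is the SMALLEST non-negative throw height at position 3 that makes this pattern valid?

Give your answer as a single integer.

i=0: (0 + 2) mod 4 = 2
i=1: (1 + 0) mod 4 = 1
i=2: (2 + 2) mod 4 = 0
i=3: s[i]=? (unknown)
Known residues: [0, 1, 2]; need a permutation of 0..3, so missing residue r = 3
Need (3 + s) mod 4 = 3; smallest s = (3 - 3) mod 4 = 0

Answer: 0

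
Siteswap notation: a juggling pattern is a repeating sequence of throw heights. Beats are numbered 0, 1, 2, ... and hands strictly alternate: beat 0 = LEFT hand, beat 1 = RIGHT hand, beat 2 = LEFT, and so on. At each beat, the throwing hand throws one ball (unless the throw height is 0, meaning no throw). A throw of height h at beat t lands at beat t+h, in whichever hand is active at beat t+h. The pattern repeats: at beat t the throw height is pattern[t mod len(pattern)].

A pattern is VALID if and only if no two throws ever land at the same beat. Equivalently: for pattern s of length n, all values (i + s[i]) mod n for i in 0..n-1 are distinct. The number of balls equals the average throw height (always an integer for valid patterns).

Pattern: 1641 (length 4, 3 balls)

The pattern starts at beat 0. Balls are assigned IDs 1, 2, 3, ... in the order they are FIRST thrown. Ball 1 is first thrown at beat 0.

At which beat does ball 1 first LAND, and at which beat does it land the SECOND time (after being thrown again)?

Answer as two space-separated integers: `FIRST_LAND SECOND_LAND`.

Answer: 1 7

Derivation:
Beat 0 (L): throw ball1 h=1 -> lands@1:R; in-air after throw: [b1@1:R]
Beat 1 (R): throw ball1 h=6 -> lands@7:R; in-air after throw: [b1@7:R]
Beat 2 (L): throw ball2 h=4 -> lands@6:L; in-air after throw: [b2@6:L b1@7:R]
Beat 3 (R): throw ball3 h=1 -> lands@4:L; in-air after throw: [b3@4:L b2@6:L b1@7:R]
Beat 4 (L): throw ball3 h=1 -> lands@5:R; in-air after throw: [b3@5:R b2@6:L b1@7:R]
Beat 5 (R): throw ball3 h=6 -> lands@11:R; in-air after throw: [b2@6:L b1@7:R b3@11:R]
Beat 6 (L): throw ball2 h=4 -> lands@10:L; in-air after throw: [b1@7:R b2@10:L b3@11:R]
Beat 7 (R): throw ball1 h=1 -> lands@8:L; in-air after throw: [b1@8:L b2@10:L b3@11:R]
Ball 1: thrown@0 h=1 -> first land @1; rethrown@1 h=6 -> second land @7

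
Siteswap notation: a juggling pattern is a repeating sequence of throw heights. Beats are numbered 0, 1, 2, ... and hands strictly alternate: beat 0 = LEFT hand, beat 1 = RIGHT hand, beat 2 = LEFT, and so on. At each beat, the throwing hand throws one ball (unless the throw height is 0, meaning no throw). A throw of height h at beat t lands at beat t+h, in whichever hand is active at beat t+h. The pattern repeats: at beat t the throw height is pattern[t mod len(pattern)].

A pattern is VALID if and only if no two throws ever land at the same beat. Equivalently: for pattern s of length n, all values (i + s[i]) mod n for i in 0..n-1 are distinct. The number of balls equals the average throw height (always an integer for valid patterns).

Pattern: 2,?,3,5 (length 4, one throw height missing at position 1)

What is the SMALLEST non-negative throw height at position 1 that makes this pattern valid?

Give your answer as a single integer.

Answer: 2

Derivation:
i=0: (0 + 2) mod 4 = 2
i=1: s[i]=? (unknown)
i=2: (2 + 3) mod 4 = 1
i=3: (3 + 5) mod 4 = 0
Known residues: [0, 1, 2]; need a permutation of 0..3, so missing residue r = 3
Need (1 + s) mod 4 = 3; smallest s = (3 - 1) mod 4 = 2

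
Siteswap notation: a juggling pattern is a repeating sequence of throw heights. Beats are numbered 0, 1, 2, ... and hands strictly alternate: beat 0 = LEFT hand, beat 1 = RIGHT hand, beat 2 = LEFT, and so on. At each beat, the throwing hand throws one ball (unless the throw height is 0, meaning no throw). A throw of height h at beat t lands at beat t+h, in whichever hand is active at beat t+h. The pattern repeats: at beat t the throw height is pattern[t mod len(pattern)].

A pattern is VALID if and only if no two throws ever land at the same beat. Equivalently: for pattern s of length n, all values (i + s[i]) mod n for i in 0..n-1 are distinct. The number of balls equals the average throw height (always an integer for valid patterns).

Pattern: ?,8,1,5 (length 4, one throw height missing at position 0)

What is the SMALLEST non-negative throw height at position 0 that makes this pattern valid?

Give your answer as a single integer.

i=0: s[i]=? (unknown)
i=1: (1 + 8) mod 4 = 1
i=2: (2 + 1) mod 4 = 3
i=3: (3 + 5) mod 4 = 0
Known residues: [0, 1, 3]; need a permutation of 0..3, so missing residue r = 2
Need (0 + s) mod 4 = 2; smallest s = (2 - 0) mod 4 = 2

Answer: 2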